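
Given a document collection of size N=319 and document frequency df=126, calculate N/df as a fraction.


IDF ratio = N / df
= 319 / 126
= 319/126

319/126


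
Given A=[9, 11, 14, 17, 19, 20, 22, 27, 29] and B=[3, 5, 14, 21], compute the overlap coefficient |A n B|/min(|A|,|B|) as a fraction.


A intersect B = [14]
|A intersect B| = 1
min(|A|, |B|) = min(9, 4) = 4
Overlap = 1 / 4 = 1/4

1/4


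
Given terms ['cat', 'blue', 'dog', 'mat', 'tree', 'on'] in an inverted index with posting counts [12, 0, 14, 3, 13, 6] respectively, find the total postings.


Summing posting list sizes:
'cat': 12 postings
'blue': 0 postings
'dog': 14 postings
'mat': 3 postings
'tree': 13 postings
'on': 6 postings
Total = 12 + 0 + 14 + 3 + 13 + 6 = 48

48


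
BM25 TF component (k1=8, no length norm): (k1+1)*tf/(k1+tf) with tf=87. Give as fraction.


BM25 TF component = (k1+1)*tf / (k1+tf)
k1 = 8, tf = 87
Numerator = (8+1)*87 = 783
Denominator = 8 + 87 = 95
= 783/95 = 783/95

783/95


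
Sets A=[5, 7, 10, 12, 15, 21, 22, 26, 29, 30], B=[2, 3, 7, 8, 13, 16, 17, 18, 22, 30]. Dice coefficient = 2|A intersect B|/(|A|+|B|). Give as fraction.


A intersect B = [7, 22, 30]
|A intersect B| = 3
|A| = 10, |B| = 10
Dice = 2*3 / (10+10)
= 6 / 20 = 3/10

3/10


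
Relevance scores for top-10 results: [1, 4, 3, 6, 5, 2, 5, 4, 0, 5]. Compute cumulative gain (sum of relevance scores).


Cumulative Gain = sum of relevance scores
Position 1: rel=1, running sum=1
Position 2: rel=4, running sum=5
Position 3: rel=3, running sum=8
Position 4: rel=6, running sum=14
Position 5: rel=5, running sum=19
Position 6: rel=2, running sum=21
Position 7: rel=5, running sum=26
Position 8: rel=4, running sum=30
Position 9: rel=0, running sum=30
Position 10: rel=5, running sum=35
CG = 35

35


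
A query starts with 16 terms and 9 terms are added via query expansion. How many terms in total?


Original terms: 16
Expansion terms: 9
Total = 16 + 9 = 25

25


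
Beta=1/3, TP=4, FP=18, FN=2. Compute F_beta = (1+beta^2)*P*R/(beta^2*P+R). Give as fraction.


P = TP/(TP+FP) = 4/22 = 2/11
R = TP/(TP+FN) = 4/6 = 2/3
beta^2 = 1/3^2 = 1/9
(1 + beta^2) = 10/9
Numerator = (1+beta^2)*P*R = 40/297
Denominator = beta^2*P + R = 2/99 + 2/3 = 68/99
F_beta = 10/51

10/51


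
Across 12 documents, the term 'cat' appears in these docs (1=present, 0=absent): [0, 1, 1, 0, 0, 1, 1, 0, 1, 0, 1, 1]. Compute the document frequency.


Checking each document for 'cat':
Doc 1: absent
Doc 2: present
Doc 3: present
Doc 4: absent
Doc 5: absent
Doc 6: present
Doc 7: present
Doc 8: absent
Doc 9: present
Doc 10: absent
Doc 11: present
Doc 12: present
df = sum of presences = 0 + 1 + 1 + 0 + 0 + 1 + 1 + 0 + 1 + 0 + 1 + 1 = 7

7


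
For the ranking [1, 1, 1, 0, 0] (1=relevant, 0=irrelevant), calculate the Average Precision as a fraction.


Computing P@k for each relevant position:
Position 1: relevant, P@1 = 1/1 = 1
Position 2: relevant, P@2 = 2/2 = 1
Position 3: relevant, P@3 = 3/3 = 1
Position 4: not relevant
Position 5: not relevant
Sum of P@k = 1 + 1 + 1 = 3
AP = 3 / 3 = 1

1


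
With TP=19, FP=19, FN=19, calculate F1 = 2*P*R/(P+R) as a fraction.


F1 = 2 * P * R / (P + R)
P = TP/(TP+FP) = 19/38 = 1/2
R = TP/(TP+FN) = 19/38 = 1/2
2 * P * R = 2 * 1/2 * 1/2 = 1/2
P + R = 1/2 + 1/2 = 1
F1 = 1/2 / 1 = 1/2

1/2


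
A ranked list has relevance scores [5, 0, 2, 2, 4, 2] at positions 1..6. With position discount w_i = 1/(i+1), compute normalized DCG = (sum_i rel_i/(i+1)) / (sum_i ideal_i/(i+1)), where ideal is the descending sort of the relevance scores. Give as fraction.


Position discount weights w_i = 1/(i+1) for i=1..6:
Weights = [1/2, 1/3, 1/4, 1/5, 1/6, 1/7]
Actual relevance: [5, 0, 2, 2, 4, 2]
DCG = 5/2 + 0/3 + 2/4 + 2/5 + 4/6 + 2/7 = 457/105
Ideal relevance (sorted desc): [5, 4, 2, 2, 2, 0]
Ideal DCG = 5/2 + 4/3 + 2/4 + 2/5 + 2/6 + 0/7 = 76/15
nDCG = DCG / ideal_DCG = 457/105 / 76/15 = 457/532

457/532


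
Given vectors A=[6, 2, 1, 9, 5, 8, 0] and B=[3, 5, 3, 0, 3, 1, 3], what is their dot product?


Dot product = sum of element-wise products
A[0]*B[0] = 6*3 = 18
A[1]*B[1] = 2*5 = 10
A[2]*B[2] = 1*3 = 3
A[3]*B[3] = 9*0 = 0
A[4]*B[4] = 5*3 = 15
A[5]*B[5] = 8*1 = 8
A[6]*B[6] = 0*3 = 0
Sum = 18 + 10 + 3 + 0 + 15 + 8 + 0 = 54

54


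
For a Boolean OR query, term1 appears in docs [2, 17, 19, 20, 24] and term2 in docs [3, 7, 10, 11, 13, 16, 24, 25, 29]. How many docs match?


Boolean OR: find union of posting lists
term1 docs: [2, 17, 19, 20, 24]
term2 docs: [3, 7, 10, 11, 13, 16, 24, 25, 29]
Union: [2, 3, 7, 10, 11, 13, 16, 17, 19, 20, 24, 25, 29]
|union| = 13

13


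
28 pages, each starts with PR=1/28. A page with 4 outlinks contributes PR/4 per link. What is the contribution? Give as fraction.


Initial PR = 1/28 = 1/28
Outlinks = 4
Contribution per link = PR / outlinks
= 1/28 / 4
= 1/112

1/112


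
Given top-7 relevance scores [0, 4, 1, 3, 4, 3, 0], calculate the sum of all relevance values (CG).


Cumulative Gain = sum of relevance scores
Position 1: rel=0, running sum=0
Position 2: rel=4, running sum=4
Position 3: rel=1, running sum=5
Position 4: rel=3, running sum=8
Position 5: rel=4, running sum=12
Position 6: rel=3, running sum=15
Position 7: rel=0, running sum=15
CG = 15

15


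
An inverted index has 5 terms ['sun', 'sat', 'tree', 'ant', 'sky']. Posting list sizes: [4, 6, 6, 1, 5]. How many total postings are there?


Summing posting list sizes:
'sun': 4 postings
'sat': 6 postings
'tree': 6 postings
'ant': 1 postings
'sky': 5 postings
Total = 4 + 6 + 6 + 1 + 5 = 22

22


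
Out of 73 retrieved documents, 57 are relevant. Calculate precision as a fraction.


Precision = relevant_retrieved / total_retrieved
= 57 / 73
= 57 / (57 + 16)
= 57/73

57/73


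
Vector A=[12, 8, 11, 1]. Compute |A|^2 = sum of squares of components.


|A|^2 = sum of squared components
A[0]^2 = 12^2 = 144
A[1]^2 = 8^2 = 64
A[2]^2 = 11^2 = 121
A[3]^2 = 1^2 = 1
Sum = 144 + 64 + 121 + 1 = 330

330


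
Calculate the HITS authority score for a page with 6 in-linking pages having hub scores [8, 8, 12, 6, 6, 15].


Authority = sum of hub scores of in-linkers
In-link 1: hub score = 8
In-link 2: hub score = 8
In-link 3: hub score = 12
In-link 4: hub score = 6
In-link 5: hub score = 6
In-link 6: hub score = 15
Authority = 8 + 8 + 12 + 6 + 6 + 15 = 55

55


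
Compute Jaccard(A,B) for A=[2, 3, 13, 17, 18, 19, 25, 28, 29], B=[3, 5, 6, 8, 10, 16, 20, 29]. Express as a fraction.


A intersect B = [3, 29]
|A intersect B| = 2
A union B = [2, 3, 5, 6, 8, 10, 13, 16, 17, 18, 19, 20, 25, 28, 29]
|A union B| = 15
Jaccard = 2/15 = 2/15

2/15


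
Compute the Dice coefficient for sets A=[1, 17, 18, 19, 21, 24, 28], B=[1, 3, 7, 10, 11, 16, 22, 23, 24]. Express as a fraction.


A intersect B = [1, 24]
|A intersect B| = 2
|A| = 7, |B| = 9
Dice = 2*2 / (7+9)
= 4 / 16 = 1/4

1/4


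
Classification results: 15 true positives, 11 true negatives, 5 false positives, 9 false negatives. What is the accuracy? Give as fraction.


Accuracy = (TP + TN) / (TP + TN + FP + FN)
TP + TN = 15 + 11 = 26
Total = 15 + 11 + 5 + 9 = 40
Accuracy = 26 / 40 = 13/20

13/20


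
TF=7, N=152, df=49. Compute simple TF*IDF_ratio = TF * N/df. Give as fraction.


TF * (N/df)
= 7 * (152/49)
= 7 * 152/49
= 152/7

152/7


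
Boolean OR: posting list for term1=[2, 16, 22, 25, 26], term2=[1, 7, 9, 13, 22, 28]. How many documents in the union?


Boolean OR: find union of posting lists
term1 docs: [2, 16, 22, 25, 26]
term2 docs: [1, 7, 9, 13, 22, 28]
Union: [1, 2, 7, 9, 13, 16, 22, 25, 26, 28]
|union| = 10

10


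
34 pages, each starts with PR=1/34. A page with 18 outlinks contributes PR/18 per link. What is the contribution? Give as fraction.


Initial PR = 1/34 = 1/34
Outlinks = 18
Contribution per link = PR / outlinks
= 1/34 / 18
= 1/612

1/612


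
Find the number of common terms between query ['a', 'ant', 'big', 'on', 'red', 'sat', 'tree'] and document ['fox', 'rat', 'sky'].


Query terms: ['a', 'ant', 'big', 'on', 'red', 'sat', 'tree']
Document terms: ['fox', 'rat', 'sky']
Common terms: []
Overlap count = 0

0


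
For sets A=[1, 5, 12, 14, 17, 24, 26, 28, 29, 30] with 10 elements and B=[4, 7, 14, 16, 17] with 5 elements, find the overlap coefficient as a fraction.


A intersect B = [14, 17]
|A intersect B| = 2
min(|A|, |B|) = min(10, 5) = 5
Overlap = 2 / 5 = 2/5

2/5


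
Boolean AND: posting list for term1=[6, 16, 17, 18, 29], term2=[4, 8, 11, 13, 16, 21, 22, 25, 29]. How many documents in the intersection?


Boolean AND: find intersection of posting lists
term1 docs: [6, 16, 17, 18, 29]
term2 docs: [4, 8, 11, 13, 16, 21, 22, 25, 29]
Intersection: [16, 29]
|intersection| = 2

2


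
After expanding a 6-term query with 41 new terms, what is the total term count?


Original terms: 6
Expansion terms: 41
Total = 6 + 41 = 47

47


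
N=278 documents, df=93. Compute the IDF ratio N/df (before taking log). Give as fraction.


IDF ratio = N / df
= 278 / 93
= 278/93

278/93


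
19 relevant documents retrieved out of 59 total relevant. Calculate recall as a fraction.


Recall = retrieved_relevant / total_relevant
= 19 / 59
= 19 / (19 + 40)
= 19/59

19/59


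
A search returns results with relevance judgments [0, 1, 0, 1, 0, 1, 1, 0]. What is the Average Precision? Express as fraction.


Computing P@k for each relevant position:
Position 1: not relevant
Position 2: relevant, P@2 = 1/2 = 1/2
Position 3: not relevant
Position 4: relevant, P@4 = 2/4 = 1/2
Position 5: not relevant
Position 6: relevant, P@6 = 3/6 = 1/2
Position 7: relevant, P@7 = 4/7 = 4/7
Position 8: not relevant
Sum of P@k = 1/2 + 1/2 + 1/2 + 4/7 = 29/14
AP = 29/14 / 4 = 29/56

29/56


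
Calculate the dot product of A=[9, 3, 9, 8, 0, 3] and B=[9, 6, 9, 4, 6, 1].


Dot product = sum of element-wise products
A[0]*B[0] = 9*9 = 81
A[1]*B[1] = 3*6 = 18
A[2]*B[2] = 9*9 = 81
A[3]*B[3] = 8*4 = 32
A[4]*B[4] = 0*6 = 0
A[5]*B[5] = 3*1 = 3
Sum = 81 + 18 + 81 + 32 + 0 + 3 = 215

215


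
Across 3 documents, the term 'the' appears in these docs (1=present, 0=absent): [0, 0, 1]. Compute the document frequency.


Checking each document for 'the':
Doc 1: absent
Doc 2: absent
Doc 3: present
df = sum of presences = 0 + 0 + 1 = 1

1


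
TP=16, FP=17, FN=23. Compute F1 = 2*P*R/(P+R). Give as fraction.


F1 = 2 * P * R / (P + R)
P = TP/(TP+FP) = 16/33 = 16/33
R = TP/(TP+FN) = 16/39 = 16/39
2 * P * R = 2 * 16/33 * 16/39 = 512/1287
P + R = 16/33 + 16/39 = 128/143
F1 = 512/1287 / 128/143 = 4/9

4/9


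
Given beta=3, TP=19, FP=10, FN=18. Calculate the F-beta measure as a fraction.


P = TP/(TP+FP) = 19/29 = 19/29
R = TP/(TP+FN) = 19/37 = 19/37
beta^2 = 3^2 = 9
(1 + beta^2) = 10
Numerator = (1+beta^2)*P*R = 3610/1073
Denominator = beta^2*P + R = 171/29 + 19/37 = 6878/1073
F_beta = 95/181

95/181


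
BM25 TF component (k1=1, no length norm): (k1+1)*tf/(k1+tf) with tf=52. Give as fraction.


BM25 TF component = (k1+1)*tf / (k1+tf)
k1 = 1, tf = 52
Numerator = (1+1)*52 = 104
Denominator = 1 + 52 = 53
= 104/53 = 104/53

104/53


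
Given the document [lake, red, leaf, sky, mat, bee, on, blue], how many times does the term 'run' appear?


Document has 8 words
Scanning for 'run':
Term not found in document
Count = 0

0


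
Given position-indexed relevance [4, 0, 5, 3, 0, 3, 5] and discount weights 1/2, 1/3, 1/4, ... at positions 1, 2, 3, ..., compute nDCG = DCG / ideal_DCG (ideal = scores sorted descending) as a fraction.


Position discount weights w_i = 1/(i+1) for i=1..7:
Weights = [1/2, 1/3, 1/4, 1/5, 1/6, 1/7, 1/8]
Actual relevance: [4, 0, 5, 3, 0, 3, 5]
DCG = 4/2 + 0/3 + 5/4 + 3/5 + 0/6 + 3/7 + 5/8 = 1373/280
Ideal relevance (sorted desc): [5, 5, 4, 3, 3, 0, 0]
Ideal DCG = 5/2 + 5/3 + 4/4 + 3/5 + 3/6 + 0/7 + 0/8 = 94/15
nDCG = DCG / ideal_DCG = 1373/280 / 94/15 = 4119/5264

4119/5264


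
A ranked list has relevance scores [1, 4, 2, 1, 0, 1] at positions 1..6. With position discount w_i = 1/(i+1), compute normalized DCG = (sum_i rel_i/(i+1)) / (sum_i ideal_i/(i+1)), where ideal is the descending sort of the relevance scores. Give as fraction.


Position discount weights w_i = 1/(i+1) for i=1..6:
Weights = [1/2, 1/3, 1/4, 1/5, 1/6, 1/7]
Actual relevance: [1, 4, 2, 1, 0, 1]
DCG = 1/2 + 4/3 + 2/4 + 1/5 + 0/6 + 1/7 = 281/105
Ideal relevance (sorted desc): [4, 2, 1, 1, 1, 0]
Ideal DCG = 4/2 + 2/3 + 1/4 + 1/5 + 1/6 + 0/7 = 197/60
nDCG = DCG / ideal_DCG = 281/105 / 197/60 = 1124/1379

1124/1379


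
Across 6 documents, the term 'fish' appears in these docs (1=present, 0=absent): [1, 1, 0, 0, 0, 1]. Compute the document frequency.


Checking each document for 'fish':
Doc 1: present
Doc 2: present
Doc 3: absent
Doc 4: absent
Doc 5: absent
Doc 6: present
df = sum of presences = 1 + 1 + 0 + 0 + 0 + 1 = 3

3


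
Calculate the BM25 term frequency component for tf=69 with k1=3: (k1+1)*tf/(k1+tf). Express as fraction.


BM25 TF component = (k1+1)*tf / (k1+tf)
k1 = 3, tf = 69
Numerator = (3+1)*69 = 276
Denominator = 3 + 69 = 72
= 276/72 = 23/6

23/6


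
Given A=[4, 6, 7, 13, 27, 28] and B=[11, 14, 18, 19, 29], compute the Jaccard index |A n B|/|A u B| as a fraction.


A intersect B = []
|A intersect B| = 0
A union B = [4, 6, 7, 11, 13, 14, 18, 19, 27, 28, 29]
|A union B| = 11
Jaccard = 0/11 = 0

0


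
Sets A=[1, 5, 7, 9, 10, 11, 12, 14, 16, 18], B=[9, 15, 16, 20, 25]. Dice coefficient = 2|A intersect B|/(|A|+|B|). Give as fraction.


A intersect B = [9, 16]
|A intersect B| = 2
|A| = 10, |B| = 5
Dice = 2*2 / (10+5)
= 4 / 15 = 4/15

4/15


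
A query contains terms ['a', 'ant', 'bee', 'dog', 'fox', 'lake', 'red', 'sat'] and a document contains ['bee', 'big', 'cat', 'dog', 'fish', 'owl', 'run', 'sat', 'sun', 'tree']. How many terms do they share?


Query terms: ['a', 'ant', 'bee', 'dog', 'fox', 'lake', 'red', 'sat']
Document terms: ['bee', 'big', 'cat', 'dog', 'fish', 'owl', 'run', 'sat', 'sun', 'tree']
Common terms: ['bee', 'dog', 'sat']
Overlap count = 3

3


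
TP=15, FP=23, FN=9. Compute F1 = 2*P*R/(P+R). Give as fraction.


F1 = 2 * P * R / (P + R)
P = TP/(TP+FP) = 15/38 = 15/38
R = TP/(TP+FN) = 15/24 = 5/8
2 * P * R = 2 * 15/38 * 5/8 = 75/152
P + R = 15/38 + 5/8 = 155/152
F1 = 75/152 / 155/152 = 15/31

15/31


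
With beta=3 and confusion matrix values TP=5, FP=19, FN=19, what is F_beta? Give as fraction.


P = TP/(TP+FP) = 5/24 = 5/24
R = TP/(TP+FN) = 5/24 = 5/24
beta^2 = 3^2 = 9
(1 + beta^2) = 10
Numerator = (1+beta^2)*P*R = 125/288
Denominator = beta^2*P + R = 15/8 + 5/24 = 25/12
F_beta = 5/24

5/24


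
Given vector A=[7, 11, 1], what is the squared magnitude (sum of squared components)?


|A|^2 = sum of squared components
A[0]^2 = 7^2 = 49
A[1]^2 = 11^2 = 121
A[2]^2 = 1^2 = 1
Sum = 49 + 121 + 1 = 171

171


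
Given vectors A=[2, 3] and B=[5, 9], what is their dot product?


Dot product = sum of element-wise products
A[0]*B[0] = 2*5 = 10
A[1]*B[1] = 3*9 = 27
Sum = 10 + 27 = 37

37


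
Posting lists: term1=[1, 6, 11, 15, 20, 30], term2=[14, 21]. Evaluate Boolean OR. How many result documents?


Boolean OR: find union of posting lists
term1 docs: [1, 6, 11, 15, 20, 30]
term2 docs: [14, 21]
Union: [1, 6, 11, 14, 15, 20, 21, 30]
|union| = 8

8


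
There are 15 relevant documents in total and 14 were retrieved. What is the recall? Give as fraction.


Recall = retrieved_relevant / total_relevant
= 14 / 15
= 14 / (14 + 1)
= 14/15

14/15


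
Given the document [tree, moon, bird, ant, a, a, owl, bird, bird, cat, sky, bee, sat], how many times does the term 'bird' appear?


Document has 13 words
Scanning for 'bird':
Found at positions: [2, 7, 8]
Count = 3

3


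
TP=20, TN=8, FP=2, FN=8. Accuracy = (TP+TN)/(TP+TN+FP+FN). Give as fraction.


Accuracy = (TP + TN) / (TP + TN + FP + FN)
TP + TN = 20 + 8 = 28
Total = 20 + 8 + 2 + 8 = 38
Accuracy = 28 / 38 = 14/19

14/19


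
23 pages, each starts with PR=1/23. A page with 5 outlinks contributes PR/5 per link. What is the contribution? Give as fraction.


Initial PR = 1/23 = 1/23
Outlinks = 5
Contribution per link = PR / outlinks
= 1/23 / 5
= 1/115

1/115


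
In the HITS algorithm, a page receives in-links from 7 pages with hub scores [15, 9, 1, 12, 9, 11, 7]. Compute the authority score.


Authority = sum of hub scores of in-linkers
In-link 1: hub score = 15
In-link 2: hub score = 9
In-link 3: hub score = 1
In-link 4: hub score = 12
In-link 5: hub score = 9
In-link 6: hub score = 11
In-link 7: hub score = 7
Authority = 15 + 9 + 1 + 12 + 9 + 11 + 7 = 64

64


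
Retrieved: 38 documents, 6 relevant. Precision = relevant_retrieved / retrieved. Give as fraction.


Precision = relevant_retrieved / total_retrieved
= 6 / 38
= 6 / (6 + 32)
= 3/19

3/19


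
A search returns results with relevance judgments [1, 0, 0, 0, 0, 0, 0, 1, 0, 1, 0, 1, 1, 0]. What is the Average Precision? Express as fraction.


Computing P@k for each relevant position:
Position 1: relevant, P@1 = 1/1 = 1
Position 2: not relevant
Position 3: not relevant
Position 4: not relevant
Position 5: not relevant
Position 6: not relevant
Position 7: not relevant
Position 8: relevant, P@8 = 2/8 = 1/4
Position 9: not relevant
Position 10: relevant, P@10 = 3/10 = 3/10
Position 11: not relevant
Position 12: relevant, P@12 = 4/12 = 1/3
Position 13: relevant, P@13 = 5/13 = 5/13
Position 14: not relevant
Sum of P@k = 1 + 1/4 + 3/10 + 1/3 + 5/13 = 1769/780
AP = 1769/780 / 5 = 1769/3900

1769/3900


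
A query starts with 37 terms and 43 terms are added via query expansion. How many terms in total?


Original terms: 37
Expansion terms: 43
Total = 37 + 43 = 80

80


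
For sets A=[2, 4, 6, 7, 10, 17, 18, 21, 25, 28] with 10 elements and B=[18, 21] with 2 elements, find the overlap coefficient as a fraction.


A intersect B = [18, 21]
|A intersect B| = 2
min(|A|, |B|) = min(10, 2) = 2
Overlap = 2 / 2 = 1

1


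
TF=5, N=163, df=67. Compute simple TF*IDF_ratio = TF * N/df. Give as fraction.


TF * (N/df)
= 5 * (163/67)
= 5 * 163/67
= 815/67

815/67


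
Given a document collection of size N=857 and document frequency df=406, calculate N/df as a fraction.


IDF ratio = N / df
= 857 / 406
= 857/406

857/406


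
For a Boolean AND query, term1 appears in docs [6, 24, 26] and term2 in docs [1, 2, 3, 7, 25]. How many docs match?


Boolean AND: find intersection of posting lists
term1 docs: [6, 24, 26]
term2 docs: [1, 2, 3, 7, 25]
Intersection: []
|intersection| = 0

0


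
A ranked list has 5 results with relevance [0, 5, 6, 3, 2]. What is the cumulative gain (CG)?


Cumulative Gain = sum of relevance scores
Position 1: rel=0, running sum=0
Position 2: rel=5, running sum=5
Position 3: rel=6, running sum=11
Position 4: rel=3, running sum=14
Position 5: rel=2, running sum=16
CG = 16

16


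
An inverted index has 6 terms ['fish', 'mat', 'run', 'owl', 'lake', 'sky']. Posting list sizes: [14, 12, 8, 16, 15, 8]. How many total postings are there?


Summing posting list sizes:
'fish': 14 postings
'mat': 12 postings
'run': 8 postings
'owl': 16 postings
'lake': 15 postings
'sky': 8 postings
Total = 14 + 12 + 8 + 16 + 15 + 8 = 73

73


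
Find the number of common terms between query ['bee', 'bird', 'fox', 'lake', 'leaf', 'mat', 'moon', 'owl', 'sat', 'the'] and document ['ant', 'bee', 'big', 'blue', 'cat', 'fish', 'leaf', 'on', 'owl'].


Query terms: ['bee', 'bird', 'fox', 'lake', 'leaf', 'mat', 'moon', 'owl', 'sat', 'the']
Document terms: ['ant', 'bee', 'big', 'blue', 'cat', 'fish', 'leaf', 'on', 'owl']
Common terms: ['bee', 'leaf', 'owl']
Overlap count = 3

3


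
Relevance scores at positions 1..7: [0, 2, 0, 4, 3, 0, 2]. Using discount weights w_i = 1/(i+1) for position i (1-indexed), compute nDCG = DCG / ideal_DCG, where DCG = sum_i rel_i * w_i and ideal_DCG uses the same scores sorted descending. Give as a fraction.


Position discount weights w_i = 1/(i+1) for i=1..7:
Weights = [1/2, 1/3, 1/4, 1/5, 1/6, 1/7, 1/8]
Actual relevance: [0, 2, 0, 4, 3, 0, 2]
DCG = 0/2 + 2/3 + 0/4 + 4/5 + 3/6 + 0/7 + 2/8 = 133/60
Ideal relevance (sorted desc): [4, 3, 2, 2, 0, 0, 0]
Ideal DCG = 4/2 + 3/3 + 2/4 + 2/5 + 0/6 + 0/7 + 0/8 = 39/10
nDCG = DCG / ideal_DCG = 133/60 / 39/10 = 133/234

133/234


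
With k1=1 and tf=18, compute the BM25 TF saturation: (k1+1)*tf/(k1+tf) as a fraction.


BM25 TF component = (k1+1)*tf / (k1+tf)
k1 = 1, tf = 18
Numerator = (1+1)*18 = 36
Denominator = 1 + 18 = 19
= 36/19 = 36/19

36/19


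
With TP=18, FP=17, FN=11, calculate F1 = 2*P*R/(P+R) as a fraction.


F1 = 2 * P * R / (P + R)
P = TP/(TP+FP) = 18/35 = 18/35
R = TP/(TP+FN) = 18/29 = 18/29
2 * P * R = 2 * 18/35 * 18/29 = 648/1015
P + R = 18/35 + 18/29 = 1152/1015
F1 = 648/1015 / 1152/1015 = 9/16

9/16


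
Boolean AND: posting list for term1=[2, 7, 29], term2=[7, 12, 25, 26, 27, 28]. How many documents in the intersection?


Boolean AND: find intersection of posting lists
term1 docs: [2, 7, 29]
term2 docs: [7, 12, 25, 26, 27, 28]
Intersection: [7]
|intersection| = 1

1


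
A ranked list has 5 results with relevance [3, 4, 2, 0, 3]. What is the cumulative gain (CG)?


Cumulative Gain = sum of relevance scores
Position 1: rel=3, running sum=3
Position 2: rel=4, running sum=7
Position 3: rel=2, running sum=9
Position 4: rel=0, running sum=9
Position 5: rel=3, running sum=12
CG = 12

12


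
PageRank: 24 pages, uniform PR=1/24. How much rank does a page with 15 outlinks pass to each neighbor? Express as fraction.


Initial PR = 1/24 = 1/24
Outlinks = 15
Contribution per link = PR / outlinks
= 1/24 / 15
= 1/360

1/360


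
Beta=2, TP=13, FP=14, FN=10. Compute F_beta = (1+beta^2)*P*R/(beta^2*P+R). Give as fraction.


P = TP/(TP+FP) = 13/27 = 13/27
R = TP/(TP+FN) = 13/23 = 13/23
beta^2 = 2^2 = 4
(1 + beta^2) = 5
Numerator = (1+beta^2)*P*R = 845/621
Denominator = beta^2*P + R = 52/27 + 13/23 = 1547/621
F_beta = 65/119

65/119


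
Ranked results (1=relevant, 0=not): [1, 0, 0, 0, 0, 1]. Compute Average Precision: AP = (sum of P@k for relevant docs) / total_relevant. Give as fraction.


Computing P@k for each relevant position:
Position 1: relevant, P@1 = 1/1 = 1
Position 2: not relevant
Position 3: not relevant
Position 4: not relevant
Position 5: not relevant
Position 6: relevant, P@6 = 2/6 = 1/3
Sum of P@k = 1 + 1/3 = 4/3
AP = 4/3 / 2 = 2/3

2/3


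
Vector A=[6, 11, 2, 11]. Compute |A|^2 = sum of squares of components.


|A|^2 = sum of squared components
A[0]^2 = 6^2 = 36
A[1]^2 = 11^2 = 121
A[2]^2 = 2^2 = 4
A[3]^2 = 11^2 = 121
Sum = 36 + 121 + 4 + 121 = 282

282


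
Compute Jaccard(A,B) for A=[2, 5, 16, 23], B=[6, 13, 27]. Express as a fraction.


A intersect B = []
|A intersect B| = 0
A union B = [2, 5, 6, 13, 16, 23, 27]
|A union B| = 7
Jaccard = 0/7 = 0

0


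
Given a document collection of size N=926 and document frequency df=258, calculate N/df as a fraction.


IDF ratio = N / df
= 926 / 258
= 463/129

463/129


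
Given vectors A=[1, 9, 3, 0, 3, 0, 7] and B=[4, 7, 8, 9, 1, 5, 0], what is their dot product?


Dot product = sum of element-wise products
A[0]*B[0] = 1*4 = 4
A[1]*B[1] = 9*7 = 63
A[2]*B[2] = 3*8 = 24
A[3]*B[3] = 0*9 = 0
A[4]*B[4] = 3*1 = 3
A[5]*B[5] = 0*5 = 0
A[6]*B[6] = 7*0 = 0
Sum = 4 + 63 + 24 + 0 + 3 + 0 + 0 = 94

94


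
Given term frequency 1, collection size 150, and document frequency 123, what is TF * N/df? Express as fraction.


TF * (N/df)
= 1 * (150/123)
= 1 * 50/41
= 50/41

50/41


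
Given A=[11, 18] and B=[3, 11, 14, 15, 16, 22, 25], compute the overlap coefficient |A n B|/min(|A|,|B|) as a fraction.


A intersect B = [11]
|A intersect B| = 1
min(|A|, |B|) = min(2, 7) = 2
Overlap = 1 / 2 = 1/2

1/2


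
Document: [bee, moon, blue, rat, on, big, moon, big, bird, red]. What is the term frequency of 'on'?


Document has 10 words
Scanning for 'on':
Found at positions: [4]
Count = 1

1


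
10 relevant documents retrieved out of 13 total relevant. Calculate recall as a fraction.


Recall = retrieved_relevant / total_relevant
= 10 / 13
= 10 / (10 + 3)
= 10/13

10/13


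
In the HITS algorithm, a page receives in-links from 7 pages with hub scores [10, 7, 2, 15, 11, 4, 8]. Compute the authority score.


Authority = sum of hub scores of in-linkers
In-link 1: hub score = 10
In-link 2: hub score = 7
In-link 3: hub score = 2
In-link 4: hub score = 15
In-link 5: hub score = 11
In-link 6: hub score = 4
In-link 7: hub score = 8
Authority = 10 + 7 + 2 + 15 + 11 + 4 + 8 = 57

57


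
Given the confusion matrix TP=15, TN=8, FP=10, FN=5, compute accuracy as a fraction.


Accuracy = (TP + TN) / (TP + TN + FP + FN)
TP + TN = 15 + 8 = 23
Total = 15 + 8 + 10 + 5 = 38
Accuracy = 23 / 38 = 23/38

23/38


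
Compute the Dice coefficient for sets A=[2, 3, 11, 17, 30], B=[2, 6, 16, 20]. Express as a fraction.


A intersect B = [2]
|A intersect B| = 1
|A| = 5, |B| = 4
Dice = 2*1 / (5+4)
= 2 / 9 = 2/9

2/9


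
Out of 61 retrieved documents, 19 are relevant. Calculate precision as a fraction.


Precision = relevant_retrieved / total_retrieved
= 19 / 61
= 19 / (19 + 42)
= 19/61

19/61


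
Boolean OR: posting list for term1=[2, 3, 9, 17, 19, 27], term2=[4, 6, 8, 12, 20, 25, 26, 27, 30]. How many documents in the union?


Boolean OR: find union of posting lists
term1 docs: [2, 3, 9, 17, 19, 27]
term2 docs: [4, 6, 8, 12, 20, 25, 26, 27, 30]
Union: [2, 3, 4, 6, 8, 9, 12, 17, 19, 20, 25, 26, 27, 30]
|union| = 14

14


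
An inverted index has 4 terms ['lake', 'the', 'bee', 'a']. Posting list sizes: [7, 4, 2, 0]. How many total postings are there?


Summing posting list sizes:
'lake': 7 postings
'the': 4 postings
'bee': 2 postings
'a': 0 postings
Total = 7 + 4 + 2 + 0 = 13

13


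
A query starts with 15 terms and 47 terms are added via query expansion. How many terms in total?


Original terms: 15
Expansion terms: 47
Total = 15 + 47 = 62

62


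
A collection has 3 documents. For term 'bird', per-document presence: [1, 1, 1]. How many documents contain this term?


Checking each document for 'bird':
Doc 1: present
Doc 2: present
Doc 3: present
df = sum of presences = 1 + 1 + 1 = 3

3


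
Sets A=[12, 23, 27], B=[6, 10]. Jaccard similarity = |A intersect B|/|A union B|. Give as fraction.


A intersect B = []
|A intersect B| = 0
A union B = [6, 10, 12, 23, 27]
|A union B| = 5
Jaccard = 0/5 = 0

0


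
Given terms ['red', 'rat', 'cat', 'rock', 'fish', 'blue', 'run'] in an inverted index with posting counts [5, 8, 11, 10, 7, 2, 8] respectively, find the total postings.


Summing posting list sizes:
'red': 5 postings
'rat': 8 postings
'cat': 11 postings
'rock': 10 postings
'fish': 7 postings
'blue': 2 postings
'run': 8 postings
Total = 5 + 8 + 11 + 10 + 7 + 2 + 8 = 51

51


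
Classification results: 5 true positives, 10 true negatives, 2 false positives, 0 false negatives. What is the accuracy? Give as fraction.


Accuracy = (TP + TN) / (TP + TN + FP + FN)
TP + TN = 5 + 10 = 15
Total = 5 + 10 + 2 + 0 = 17
Accuracy = 15 / 17 = 15/17

15/17


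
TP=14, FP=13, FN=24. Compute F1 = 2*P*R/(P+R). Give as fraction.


F1 = 2 * P * R / (P + R)
P = TP/(TP+FP) = 14/27 = 14/27
R = TP/(TP+FN) = 14/38 = 7/19
2 * P * R = 2 * 14/27 * 7/19 = 196/513
P + R = 14/27 + 7/19 = 455/513
F1 = 196/513 / 455/513 = 28/65

28/65


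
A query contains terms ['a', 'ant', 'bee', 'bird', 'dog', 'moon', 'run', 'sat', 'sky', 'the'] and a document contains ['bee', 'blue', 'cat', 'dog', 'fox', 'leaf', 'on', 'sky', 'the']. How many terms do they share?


Query terms: ['a', 'ant', 'bee', 'bird', 'dog', 'moon', 'run', 'sat', 'sky', 'the']
Document terms: ['bee', 'blue', 'cat', 'dog', 'fox', 'leaf', 'on', 'sky', 'the']
Common terms: ['bee', 'dog', 'sky', 'the']
Overlap count = 4

4


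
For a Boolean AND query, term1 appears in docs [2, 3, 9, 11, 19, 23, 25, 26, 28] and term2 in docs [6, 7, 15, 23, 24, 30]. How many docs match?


Boolean AND: find intersection of posting lists
term1 docs: [2, 3, 9, 11, 19, 23, 25, 26, 28]
term2 docs: [6, 7, 15, 23, 24, 30]
Intersection: [23]
|intersection| = 1

1


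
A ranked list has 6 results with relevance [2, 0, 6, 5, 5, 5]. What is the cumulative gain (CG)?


Cumulative Gain = sum of relevance scores
Position 1: rel=2, running sum=2
Position 2: rel=0, running sum=2
Position 3: rel=6, running sum=8
Position 4: rel=5, running sum=13
Position 5: rel=5, running sum=18
Position 6: rel=5, running sum=23
CG = 23

23


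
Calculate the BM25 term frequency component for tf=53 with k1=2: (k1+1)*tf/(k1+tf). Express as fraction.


BM25 TF component = (k1+1)*tf / (k1+tf)
k1 = 2, tf = 53
Numerator = (2+1)*53 = 159
Denominator = 2 + 53 = 55
= 159/55 = 159/55

159/55


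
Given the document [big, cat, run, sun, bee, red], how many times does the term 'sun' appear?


Document has 6 words
Scanning for 'sun':
Found at positions: [3]
Count = 1

1


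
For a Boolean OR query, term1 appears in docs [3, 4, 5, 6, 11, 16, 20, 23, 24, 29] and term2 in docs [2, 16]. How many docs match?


Boolean OR: find union of posting lists
term1 docs: [3, 4, 5, 6, 11, 16, 20, 23, 24, 29]
term2 docs: [2, 16]
Union: [2, 3, 4, 5, 6, 11, 16, 20, 23, 24, 29]
|union| = 11

11


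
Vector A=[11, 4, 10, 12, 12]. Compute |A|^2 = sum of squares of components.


|A|^2 = sum of squared components
A[0]^2 = 11^2 = 121
A[1]^2 = 4^2 = 16
A[2]^2 = 10^2 = 100
A[3]^2 = 12^2 = 144
A[4]^2 = 12^2 = 144
Sum = 121 + 16 + 100 + 144 + 144 = 525

525


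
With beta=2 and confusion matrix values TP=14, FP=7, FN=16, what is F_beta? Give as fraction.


P = TP/(TP+FP) = 14/21 = 2/3
R = TP/(TP+FN) = 14/30 = 7/15
beta^2 = 2^2 = 4
(1 + beta^2) = 5
Numerator = (1+beta^2)*P*R = 14/9
Denominator = beta^2*P + R = 8/3 + 7/15 = 47/15
F_beta = 70/141

70/141


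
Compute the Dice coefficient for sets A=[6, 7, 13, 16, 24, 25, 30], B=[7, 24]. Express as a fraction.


A intersect B = [7, 24]
|A intersect B| = 2
|A| = 7, |B| = 2
Dice = 2*2 / (7+2)
= 4 / 9 = 4/9

4/9


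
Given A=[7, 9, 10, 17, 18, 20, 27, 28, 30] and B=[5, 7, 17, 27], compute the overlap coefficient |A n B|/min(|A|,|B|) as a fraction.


A intersect B = [7, 17, 27]
|A intersect B| = 3
min(|A|, |B|) = min(9, 4) = 4
Overlap = 3 / 4 = 3/4

3/4


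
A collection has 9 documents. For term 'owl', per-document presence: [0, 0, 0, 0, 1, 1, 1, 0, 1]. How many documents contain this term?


Checking each document for 'owl':
Doc 1: absent
Doc 2: absent
Doc 3: absent
Doc 4: absent
Doc 5: present
Doc 6: present
Doc 7: present
Doc 8: absent
Doc 9: present
df = sum of presences = 0 + 0 + 0 + 0 + 1 + 1 + 1 + 0 + 1 = 4

4


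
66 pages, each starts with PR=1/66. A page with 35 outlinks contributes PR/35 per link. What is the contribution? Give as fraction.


Initial PR = 1/66 = 1/66
Outlinks = 35
Contribution per link = PR / outlinks
= 1/66 / 35
= 1/2310

1/2310


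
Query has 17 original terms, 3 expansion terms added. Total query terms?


Original terms: 17
Expansion terms: 3
Total = 17 + 3 = 20

20


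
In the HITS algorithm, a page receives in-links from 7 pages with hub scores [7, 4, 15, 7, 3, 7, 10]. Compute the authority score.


Authority = sum of hub scores of in-linkers
In-link 1: hub score = 7
In-link 2: hub score = 4
In-link 3: hub score = 15
In-link 4: hub score = 7
In-link 5: hub score = 3
In-link 6: hub score = 7
In-link 7: hub score = 10
Authority = 7 + 4 + 15 + 7 + 3 + 7 + 10 = 53

53


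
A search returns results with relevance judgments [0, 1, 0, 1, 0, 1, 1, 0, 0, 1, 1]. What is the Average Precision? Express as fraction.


Computing P@k for each relevant position:
Position 1: not relevant
Position 2: relevant, P@2 = 1/2 = 1/2
Position 3: not relevant
Position 4: relevant, P@4 = 2/4 = 1/2
Position 5: not relevant
Position 6: relevant, P@6 = 3/6 = 1/2
Position 7: relevant, P@7 = 4/7 = 4/7
Position 8: not relevant
Position 9: not relevant
Position 10: relevant, P@10 = 5/10 = 1/2
Position 11: relevant, P@11 = 6/11 = 6/11
Sum of P@k = 1/2 + 1/2 + 1/2 + 4/7 + 1/2 + 6/11 = 240/77
AP = 240/77 / 6 = 40/77

40/77


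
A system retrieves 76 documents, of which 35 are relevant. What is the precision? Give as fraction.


Precision = relevant_retrieved / total_retrieved
= 35 / 76
= 35 / (35 + 41)
= 35/76

35/76


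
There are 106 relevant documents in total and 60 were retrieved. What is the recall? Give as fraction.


Recall = retrieved_relevant / total_relevant
= 60 / 106
= 60 / (60 + 46)
= 30/53

30/53


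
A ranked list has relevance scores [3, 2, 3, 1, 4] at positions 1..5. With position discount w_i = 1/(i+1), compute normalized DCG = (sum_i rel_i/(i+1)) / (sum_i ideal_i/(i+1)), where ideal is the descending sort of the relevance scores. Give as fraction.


Position discount weights w_i = 1/(i+1) for i=1..5:
Weights = [1/2, 1/3, 1/4, 1/5, 1/6]
Actual relevance: [3, 2, 3, 1, 4]
DCG = 3/2 + 2/3 + 3/4 + 1/5 + 4/6 = 227/60
Ideal relevance (sorted desc): [4, 3, 3, 2, 1]
Ideal DCG = 4/2 + 3/3 + 3/4 + 2/5 + 1/6 = 259/60
nDCG = DCG / ideal_DCG = 227/60 / 259/60 = 227/259

227/259


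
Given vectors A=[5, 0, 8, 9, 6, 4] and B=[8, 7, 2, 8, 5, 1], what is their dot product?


Dot product = sum of element-wise products
A[0]*B[0] = 5*8 = 40
A[1]*B[1] = 0*7 = 0
A[2]*B[2] = 8*2 = 16
A[3]*B[3] = 9*8 = 72
A[4]*B[4] = 6*5 = 30
A[5]*B[5] = 4*1 = 4
Sum = 40 + 0 + 16 + 72 + 30 + 4 = 162

162


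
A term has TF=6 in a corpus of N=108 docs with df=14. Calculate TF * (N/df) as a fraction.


TF * (N/df)
= 6 * (108/14)
= 6 * 54/7
= 324/7

324/7


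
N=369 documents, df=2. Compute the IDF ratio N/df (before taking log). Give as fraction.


IDF ratio = N / df
= 369 / 2
= 369/2

369/2


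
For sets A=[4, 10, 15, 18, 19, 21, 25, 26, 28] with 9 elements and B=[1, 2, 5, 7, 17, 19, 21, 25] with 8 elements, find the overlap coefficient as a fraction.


A intersect B = [19, 21, 25]
|A intersect B| = 3
min(|A|, |B|) = min(9, 8) = 8
Overlap = 3 / 8 = 3/8

3/8


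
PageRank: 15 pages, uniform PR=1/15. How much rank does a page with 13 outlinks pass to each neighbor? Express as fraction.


Initial PR = 1/15 = 1/15
Outlinks = 13
Contribution per link = PR / outlinks
= 1/15 / 13
= 1/195

1/195


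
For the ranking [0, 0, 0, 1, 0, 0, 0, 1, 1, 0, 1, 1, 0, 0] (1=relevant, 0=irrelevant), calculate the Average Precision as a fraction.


Computing P@k for each relevant position:
Position 1: not relevant
Position 2: not relevant
Position 3: not relevant
Position 4: relevant, P@4 = 1/4 = 1/4
Position 5: not relevant
Position 6: not relevant
Position 7: not relevant
Position 8: relevant, P@8 = 2/8 = 1/4
Position 9: relevant, P@9 = 3/9 = 1/3
Position 10: not relevant
Position 11: relevant, P@11 = 4/11 = 4/11
Position 12: relevant, P@12 = 5/12 = 5/12
Position 13: not relevant
Position 14: not relevant
Sum of P@k = 1/4 + 1/4 + 1/3 + 4/11 + 5/12 = 71/44
AP = 71/44 / 5 = 71/220

71/220


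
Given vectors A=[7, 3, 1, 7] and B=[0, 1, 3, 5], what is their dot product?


Dot product = sum of element-wise products
A[0]*B[0] = 7*0 = 0
A[1]*B[1] = 3*1 = 3
A[2]*B[2] = 1*3 = 3
A[3]*B[3] = 7*5 = 35
Sum = 0 + 3 + 3 + 35 = 41

41


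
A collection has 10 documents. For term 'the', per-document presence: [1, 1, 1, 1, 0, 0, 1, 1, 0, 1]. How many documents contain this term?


Checking each document for 'the':
Doc 1: present
Doc 2: present
Doc 3: present
Doc 4: present
Doc 5: absent
Doc 6: absent
Doc 7: present
Doc 8: present
Doc 9: absent
Doc 10: present
df = sum of presences = 1 + 1 + 1 + 1 + 0 + 0 + 1 + 1 + 0 + 1 = 7

7


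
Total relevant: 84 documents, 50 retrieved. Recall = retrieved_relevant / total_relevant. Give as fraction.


Recall = retrieved_relevant / total_relevant
= 50 / 84
= 50 / (50 + 34)
= 25/42

25/42


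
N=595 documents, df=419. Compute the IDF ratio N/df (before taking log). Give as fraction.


IDF ratio = N / df
= 595 / 419
= 595/419

595/419


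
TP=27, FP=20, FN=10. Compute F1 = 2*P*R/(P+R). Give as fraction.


F1 = 2 * P * R / (P + R)
P = TP/(TP+FP) = 27/47 = 27/47
R = TP/(TP+FN) = 27/37 = 27/37
2 * P * R = 2 * 27/47 * 27/37 = 1458/1739
P + R = 27/47 + 27/37 = 2268/1739
F1 = 1458/1739 / 2268/1739 = 9/14

9/14


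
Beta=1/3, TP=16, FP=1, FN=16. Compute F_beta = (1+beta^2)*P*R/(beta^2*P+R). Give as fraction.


P = TP/(TP+FP) = 16/17 = 16/17
R = TP/(TP+FN) = 16/32 = 1/2
beta^2 = 1/3^2 = 1/9
(1 + beta^2) = 10/9
Numerator = (1+beta^2)*P*R = 80/153
Denominator = beta^2*P + R = 16/153 + 1/2 = 185/306
F_beta = 32/37

32/37


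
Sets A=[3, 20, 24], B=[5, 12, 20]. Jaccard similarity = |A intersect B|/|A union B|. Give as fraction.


A intersect B = [20]
|A intersect B| = 1
A union B = [3, 5, 12, 20, 24]
|A union B| = 5
Jaccard = 1/5 = 1/5

1/5


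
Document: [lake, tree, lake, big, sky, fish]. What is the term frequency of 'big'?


Document has 6 words
Scanning for 'big':
Found at positions: [3]
Count = 1

1


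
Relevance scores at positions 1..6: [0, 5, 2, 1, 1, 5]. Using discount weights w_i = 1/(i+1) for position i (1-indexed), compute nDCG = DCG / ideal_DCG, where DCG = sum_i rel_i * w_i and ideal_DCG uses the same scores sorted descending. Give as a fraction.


Position discount weights w_i = 1/(i+1) for i=1..6:
Weights = [1/2, 1/3, 1/4, 1/5, 1/6, 1/7]
Actual relevance: [0, 5, 2, 1, 1, 5]
DCG = 0/2 + 5/3 + 2/4 + 1/5 + 1/6 + 5/7 = 341/105
Ideal relevance (sorted desc): [5, 5, 2, 1, 1, 0]
Ideal DCG = 5/2 + 5/3 + 2/4 + 1/5 + 1/6 + 0/7 = 151/30
nDCG = DCG / ideal_DCG = 341/105 / 151/30 = 682/1057

682/1057


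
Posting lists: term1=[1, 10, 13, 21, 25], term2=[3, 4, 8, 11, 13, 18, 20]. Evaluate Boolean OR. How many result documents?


Boolean OR: find union of posting lists
term1 docs: [1, 10, 13, 21, 25]
term2 docs: [3, 4, 8, 11, 13, 18, 20]
Union: [1, 3, 4, 8, 10, 11, 13, 18, 20, 21, 25]
|union| = 11

11


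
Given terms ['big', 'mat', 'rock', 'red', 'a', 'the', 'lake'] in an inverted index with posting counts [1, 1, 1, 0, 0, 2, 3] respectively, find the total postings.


Summing posting list sizes:
'big': 1 postings
'mat': 1 postings
'rock': 1 postings
'red': 0 postings
'a': 0 postings
'the': 2 postings
'lake': 3 postings
Total = 1 + 1 + 1 + 0 + 0 + 2 + 3 = 8

8


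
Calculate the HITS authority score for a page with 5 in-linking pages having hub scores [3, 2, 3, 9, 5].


Authority = sum of hub scores of in-linkers
In-link 1: hub score = 3
In-link 2: hub score = 2
In-link 3: hub score = 3
In-link 4: hub score = 9
In-link 5: hub score = 5
Authority = 3 + 2 + 3 + 9 + 5 = 22

22


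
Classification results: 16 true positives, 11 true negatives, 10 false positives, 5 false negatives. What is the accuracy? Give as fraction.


Accuracy = (TP + TN) / (TP + TN + FP + FN)
TP + TN = 16 + 11 = 27
Total = 16 + 11 + 10 + 5 = 42
Accuracy = 27 / 42 = 9/14

9/14


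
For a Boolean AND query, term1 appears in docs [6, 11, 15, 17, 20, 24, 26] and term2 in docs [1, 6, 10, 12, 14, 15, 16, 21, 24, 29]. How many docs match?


Boolean AND: find intersection of posting lists
term1 docs: [6, 11, 15, 17, 20, 24, 26]
term2 docs: [1, 6, 10, 12, 14, 15, 16, 21, 24, 29]
Intersection: [6, 15, 24]
|intersection| = 3

3


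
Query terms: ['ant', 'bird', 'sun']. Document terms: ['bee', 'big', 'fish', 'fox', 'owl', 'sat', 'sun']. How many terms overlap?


Query terms: ['ant', 'bird', 'sun']
Document terms: ['bee', 'big', 'fish', 'fox', 'owl', 'sat', 'sun']
Common terms: ['sun']
Overlap count = 1

1


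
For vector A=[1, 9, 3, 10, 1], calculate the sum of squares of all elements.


|A|^2 = sum of squared components
A[0]^2 = 1^2 = 1
A[1]^2 = 9^2 = 81
A[2]^2 = 3^2 = 9
A[3]^2 = 10^2 = 100
A[4]^2 = 1^2 = 1
Sum = 1 + 81 + 9 + 100 + 1 = 192

192


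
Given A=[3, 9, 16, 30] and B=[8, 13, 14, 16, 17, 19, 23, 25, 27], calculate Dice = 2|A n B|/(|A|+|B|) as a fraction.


A intersect B = [16]
|A intersect B| = 1
|A| = 4, |B| = 9
Dice = 2*1 / (4+9)
= 2 / 13 = 2/13

2/13
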